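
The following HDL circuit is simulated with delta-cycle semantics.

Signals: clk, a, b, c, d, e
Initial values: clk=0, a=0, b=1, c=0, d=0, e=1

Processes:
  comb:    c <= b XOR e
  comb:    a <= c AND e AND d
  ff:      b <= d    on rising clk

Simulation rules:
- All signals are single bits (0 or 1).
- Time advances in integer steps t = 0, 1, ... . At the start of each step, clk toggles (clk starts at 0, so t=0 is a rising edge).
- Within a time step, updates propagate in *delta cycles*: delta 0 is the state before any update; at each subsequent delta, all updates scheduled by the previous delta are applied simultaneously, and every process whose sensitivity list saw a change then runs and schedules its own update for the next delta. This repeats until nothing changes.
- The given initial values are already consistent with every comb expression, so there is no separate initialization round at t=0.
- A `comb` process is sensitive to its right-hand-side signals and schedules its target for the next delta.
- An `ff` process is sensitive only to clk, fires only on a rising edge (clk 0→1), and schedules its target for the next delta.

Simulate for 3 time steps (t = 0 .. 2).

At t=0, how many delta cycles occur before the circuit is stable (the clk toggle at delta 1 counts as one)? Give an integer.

3

t0.Δ0 c=0 d=0 b=1 clk=0 a=0 e=1
t0.Δ1 c=0 d=0 b=1 clk=1 a=0 e=1
t0.Δ2 c=0 d=0 b=0 clk=1 a=0 e=1
t0.Δ3 c=1 d=0 b=0 clk=1 a=0 e=1
t1.Δ0 c=1 d=0 b=0 clk=1 a=0 e=1
t1.Δ1 c=1 d=0 b=0 clk=0 a=0 e=1
t2.Δ0 c=1 d=0 b=0 clk=0 a=0 e=1
t2.Δ1 c=1 d=0 b=0 clk=1 a=0 e=1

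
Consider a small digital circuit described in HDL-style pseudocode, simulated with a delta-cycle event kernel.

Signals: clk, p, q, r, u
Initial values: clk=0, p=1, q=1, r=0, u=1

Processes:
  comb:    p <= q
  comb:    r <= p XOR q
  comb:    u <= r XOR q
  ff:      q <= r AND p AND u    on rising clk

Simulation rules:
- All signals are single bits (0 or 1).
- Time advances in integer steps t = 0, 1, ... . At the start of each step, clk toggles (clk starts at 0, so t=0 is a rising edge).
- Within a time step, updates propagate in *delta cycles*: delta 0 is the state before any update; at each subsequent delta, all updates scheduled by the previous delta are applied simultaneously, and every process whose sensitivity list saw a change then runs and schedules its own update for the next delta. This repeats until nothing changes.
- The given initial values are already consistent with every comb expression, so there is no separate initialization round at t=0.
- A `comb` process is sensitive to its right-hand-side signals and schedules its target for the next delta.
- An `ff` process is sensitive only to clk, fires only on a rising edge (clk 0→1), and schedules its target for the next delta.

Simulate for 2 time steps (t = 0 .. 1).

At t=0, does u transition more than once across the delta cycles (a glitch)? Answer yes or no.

[bits: u,q,r,p,clk]
t=0: Δ0=11010 Δ1=11011 Δ2=10011 Δ3=00101 Δ4=10001 Δ5=00001 | 5Δ
t=1: Δ0=00001 Δ1=00000 | 1Δ

yes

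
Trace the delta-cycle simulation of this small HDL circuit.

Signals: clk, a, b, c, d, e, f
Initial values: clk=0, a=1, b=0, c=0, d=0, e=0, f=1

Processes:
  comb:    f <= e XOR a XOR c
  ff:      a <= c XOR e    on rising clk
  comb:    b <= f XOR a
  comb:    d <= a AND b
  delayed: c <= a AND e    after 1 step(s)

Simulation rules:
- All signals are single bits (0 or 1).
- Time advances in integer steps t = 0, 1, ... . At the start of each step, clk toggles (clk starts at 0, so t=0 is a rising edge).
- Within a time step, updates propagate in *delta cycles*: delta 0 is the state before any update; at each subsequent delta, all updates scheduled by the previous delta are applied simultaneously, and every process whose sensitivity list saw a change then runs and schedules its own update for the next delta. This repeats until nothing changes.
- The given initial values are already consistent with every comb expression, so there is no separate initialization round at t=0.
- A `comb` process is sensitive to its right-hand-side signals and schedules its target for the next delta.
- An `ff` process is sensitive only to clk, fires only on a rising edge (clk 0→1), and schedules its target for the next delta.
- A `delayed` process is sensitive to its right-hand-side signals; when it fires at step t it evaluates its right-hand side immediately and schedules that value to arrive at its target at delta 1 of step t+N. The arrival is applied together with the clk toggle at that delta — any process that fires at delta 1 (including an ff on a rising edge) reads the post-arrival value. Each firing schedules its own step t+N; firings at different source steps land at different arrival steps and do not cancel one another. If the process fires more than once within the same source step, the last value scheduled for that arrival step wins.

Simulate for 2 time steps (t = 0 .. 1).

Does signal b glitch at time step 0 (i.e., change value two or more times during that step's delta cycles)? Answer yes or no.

yes

t0.Δ0 b=0 f=1 d=0 a=1 e=0 clk=0 c=0
t0.Δ1 b=0 f=1 d=0 a=1 e=0 clk=1 c=0
t0.Δ2 b=0 f=1 d=0 a=0 e=0 clk=1 c=0
t0.Δ3 b=1 f=0 d=0 a=0 e=0 clk=1 c=0
t0.Δ4 b=0 f=0 d=0 a=0 e=0 clk=1 c=0
t1.Δ0 b=0 f=0 d=0 a=0 e=0 clk=1 c=0
t1.Δ1 b=0 f=0 d=0 a=0 e=0 clk=0 c=0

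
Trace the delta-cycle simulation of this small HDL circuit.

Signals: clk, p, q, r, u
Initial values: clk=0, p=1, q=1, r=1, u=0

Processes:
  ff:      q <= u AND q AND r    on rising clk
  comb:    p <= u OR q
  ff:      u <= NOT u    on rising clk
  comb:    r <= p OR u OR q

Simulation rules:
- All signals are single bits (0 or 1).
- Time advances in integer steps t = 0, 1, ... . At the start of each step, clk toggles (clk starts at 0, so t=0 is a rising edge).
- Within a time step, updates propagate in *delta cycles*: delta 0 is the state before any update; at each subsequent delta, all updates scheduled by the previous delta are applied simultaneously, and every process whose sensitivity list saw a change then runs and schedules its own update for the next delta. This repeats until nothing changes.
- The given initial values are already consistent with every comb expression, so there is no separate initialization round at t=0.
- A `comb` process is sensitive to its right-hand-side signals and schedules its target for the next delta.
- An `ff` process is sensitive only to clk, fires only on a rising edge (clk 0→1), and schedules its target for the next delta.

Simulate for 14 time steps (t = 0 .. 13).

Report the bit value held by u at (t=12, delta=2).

1

t=0 Δ0: clk=0 r=1 q=1 p=1 u=0
  Δ1: clk:0→1
  Δ2: q:1→0, u:0→1
  (2Δ to stable)
t=1 Δ0: clk=1 r=1 q=0 p=1 u=1
  Δ1: clk:1→0
  (1Δ to stable)
t=2 Δ0: clk=0 r=1 q=0 p=1 u=1
  Δ1: clk:0→1
  Δ2: u:1→0
  Δ3: p:1→0
  Δ4: r:1→0
  (4Δ to stable)
t=3 Δ0: clk=1 r=0 q=0 p=0 u=0
  Δ1: clk:1→0
  (1Δ to stable)
t=4 Δ0: clk=0 r=0 q=0 p=0 u=0
  Δ1: clk:0→1
  Δ2: u:0→1
  Δ3: r:0→1, p:0→1
  (3Δ to stable)
t=5 Δ0: clk=1 r=1 q=0 p=1 u=1
  Δ1: clk:1→0
  (1Δ to stable)
t=6 Δ0: clk=0 r=1 q=0 p=1 u=1
  Δ1: clk:0→1
  Δ2: u:1→0
  Δ3: p:1→0
  Δ4: r:1→0
  (4Δ to stable)
t=7 Δ0: clk=1 r=0 q=0 p=0 u=0
  Δ1: clk:1→0
  (1Δ to stable)
t=8 Δ0: clk=0 r=0 q=0 p=0 u=0
  Δ1: clk:0→1
  Δ2: u:0→1
  Δ3: r:0→1, p:0→1
  (3Δ to stable)
t=9 Δ0: clk=1 r=1 q=0 p=1 u=1
  Δ1: clk:1→0
  (1Δ to stable)
t=10 Δ0: clk=0 r=1 q=0 p=1 u=1
  Δ1: clk:0→1
  Δ2: u:1→0
  Δ3: p:1→0
  Δ4: r:1→0
  (4Δ to stable)
t=11 Δ0: clk=1 r=0 q=0 p=0 u=0
  Δ1: clk:1→0
  (1Δ to stable)
t=12 Δ0: clk=0 r=0 q=0 p=0 u=0
  Δ1: clk:0→1
  Δ2: u:0→1
  Δ3: r:0→1, p:0→1
  (3Δ to stable)
t=13 Δ0: clk=1 r=1 q=0 p=1 u=1
  Δ1: clk:1→0
  (1Δ to stable)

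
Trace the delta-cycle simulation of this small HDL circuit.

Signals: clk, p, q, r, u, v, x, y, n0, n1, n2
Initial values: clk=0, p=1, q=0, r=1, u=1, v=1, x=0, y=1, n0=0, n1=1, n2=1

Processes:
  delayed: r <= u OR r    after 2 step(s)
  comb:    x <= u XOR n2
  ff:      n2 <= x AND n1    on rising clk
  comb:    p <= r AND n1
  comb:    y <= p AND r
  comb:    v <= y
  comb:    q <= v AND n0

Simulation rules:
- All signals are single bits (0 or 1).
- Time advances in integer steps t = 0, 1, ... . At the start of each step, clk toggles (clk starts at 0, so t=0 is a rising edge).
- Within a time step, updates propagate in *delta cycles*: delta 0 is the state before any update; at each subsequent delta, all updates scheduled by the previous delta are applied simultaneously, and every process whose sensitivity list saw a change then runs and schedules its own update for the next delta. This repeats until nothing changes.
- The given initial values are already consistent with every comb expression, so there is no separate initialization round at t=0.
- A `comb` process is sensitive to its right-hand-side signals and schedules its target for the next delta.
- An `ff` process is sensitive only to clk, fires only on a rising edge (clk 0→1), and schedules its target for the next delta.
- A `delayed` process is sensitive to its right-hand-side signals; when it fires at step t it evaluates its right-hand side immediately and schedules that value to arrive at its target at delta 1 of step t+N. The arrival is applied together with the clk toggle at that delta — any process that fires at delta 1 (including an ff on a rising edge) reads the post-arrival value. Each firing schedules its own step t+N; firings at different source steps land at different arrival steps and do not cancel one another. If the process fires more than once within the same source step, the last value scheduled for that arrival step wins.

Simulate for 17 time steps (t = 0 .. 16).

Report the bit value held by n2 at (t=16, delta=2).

t=0 Δ0: r=1 clk=0 y=1 x=0 u=1 p=1 v=1 n2=1 q=0 n1=1 n0=0
  Δ1: clk:0→1
  Δ2: n2:1→0
  Δ3: x:0→1
  (3Δ to stable)
t=1 Δ0: r=1 clk=1 y=1 x=1 u=1 p=1 v=1 n2=0 q=0 n1=1 n0=0
  Δ1: clk:1→0
  (1Δ to stable)
t=2 Δ0: r=1 clk=0 y=1 x=1 u=1 p=1 v=1 n2=0 q=0 n1=1 n0=0
  Δ1: clk:0→1
  Δ2: n2:0→1
  Δ3: x:1→0
  (3Δ to stable)
t=3 Δ0: r=1 clk=1 y=1 x=0 u=1 p=1 v=1 n2=1 q=0 n1=1 n0=0
  Δ1: clk:1→0
  (1Δ to stable)
t=4 Δ0: r=1 clk=0 y=1 x=0 u=1 p=1 v=1 n2=1 q=0 n1=1 n0=0
  Δ1: clk:0→1
  Δ2: n2:1→0
  Δ3: x:0→1
  (3Δ to stable)
t=5 Δ0: r=1 clk=1 y=1 x=1 u=1 p=1 v=1 n2=0 q=0 n1=1 n0=0
  Δ1: clk:1→0
  (1Δ to stable)
t=6 Δ0: r=1 clk=0 y=1 x=1 u=1 p=1 v=1 n2=0 q=0 n1=1 n0=0
  Δ1: clk:0→1
  Δ2: n2:0→1
  Δ3: x:1→0
  (3Δ to stable)
t=7 Δ0: r=1 clk=1 y=1 x=0 u=1 p=1 v=1 n2=1 q=0 n1=1 n0=0
  Δ1: clk:1→0
  (1Δ to stable)
t=8 Δ0: r=1 clk=0 y=1 x=0 u=1 p=1 v=1 n2=1 q=0 n1=1 n0=0
  Δ1: clk:0→1
  Δ2: n2:1→0
  Δ3: x:0→1
  (3Δ to stable)
t=9 Δ0: r=1 clk=1 y=1 x=1 u=1 p=1 v=1 n2=0 q=0 n1=1 n0=0
  Δ1: clk:1→0
  (1Δ to stable)
t=10 Δ0: r=1 clk=0 y=1 x=1 u=1 p=1 v=1 n2=0 q=0 n1=1 n0=0
  Δ1: clk:0→1
  Δ2: n2:0→1
  Δ3: x:1→0
  (3Δ to stable)
t=11 Δ0: r=1 clk=1 y=1 x=0 u=1 p=1 v=1 n2=1 q=0 n1=1 n0=0
  Δ1: clk:1→0
  (1Δ to stable)
t=12 Δ0: r=1 clk=0 y=1 x=0 u=1 p=1 v=1 n2=1 q=0 n1=1 n0=0
  Δ1: clk:0→1
  Δ2: n2:1→0
  Δ3: x:0→1
  (3Δ to stable)
t=13 Δ0: r=1 clk=1 y=1 x=1 u=1 p=1 v=1 n2=0 q=0 n1=1 n0=0
  Δ1: clk:1→0
  (1Δ to stable)
t=14 Δ0: r=1 clk=0 y=1 x=1 u=1 p=1 v=1 n2=0 q=0 n1=1 n0=0
  Δ1: clk:0→1
  Δ2: n2:0→1
  Δ3: x:1→0
  (3Δ to stable)
t=15 Δ0: r=1 clk=1 y=1 x=0 u=1 p=1 v=1 n2=1 q=0 n1=1 n0=0
  Δ1: clk:1→0
  (1Δ to stable)
t=16 Δ0: r=1 clk=0 y=1 x=0 u=1 p=1 v=1 n2=1 q=0 n1=1 n0=0
  Δ1: clk:0→1
  Δ2: n2:1→0
  Δ3: x:0→1
  (3Δ to stable)

0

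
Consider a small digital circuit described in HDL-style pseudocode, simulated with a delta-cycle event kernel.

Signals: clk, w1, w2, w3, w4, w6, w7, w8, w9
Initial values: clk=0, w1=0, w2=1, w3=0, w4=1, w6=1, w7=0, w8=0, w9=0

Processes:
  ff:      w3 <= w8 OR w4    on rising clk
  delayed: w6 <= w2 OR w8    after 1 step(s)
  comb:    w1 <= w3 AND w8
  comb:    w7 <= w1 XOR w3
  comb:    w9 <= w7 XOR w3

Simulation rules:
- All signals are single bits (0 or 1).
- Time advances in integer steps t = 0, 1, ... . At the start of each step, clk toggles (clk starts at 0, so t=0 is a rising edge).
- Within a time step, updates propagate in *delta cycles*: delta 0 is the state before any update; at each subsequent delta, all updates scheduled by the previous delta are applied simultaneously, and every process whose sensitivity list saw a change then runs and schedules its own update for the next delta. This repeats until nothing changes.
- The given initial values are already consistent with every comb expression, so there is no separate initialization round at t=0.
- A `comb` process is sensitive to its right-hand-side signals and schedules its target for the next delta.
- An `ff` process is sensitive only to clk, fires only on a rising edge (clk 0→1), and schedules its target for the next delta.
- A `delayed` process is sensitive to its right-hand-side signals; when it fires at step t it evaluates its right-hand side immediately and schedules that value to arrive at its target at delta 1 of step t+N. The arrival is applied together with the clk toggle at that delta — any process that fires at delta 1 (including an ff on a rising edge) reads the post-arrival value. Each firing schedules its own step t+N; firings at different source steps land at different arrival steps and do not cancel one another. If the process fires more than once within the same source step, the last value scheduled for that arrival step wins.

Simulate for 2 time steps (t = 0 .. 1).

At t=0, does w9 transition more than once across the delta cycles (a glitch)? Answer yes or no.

yes

t0.Δ0 w6=1 w1=0 clk=0 w2=1 w7=0 w3=0 w9=0 w4=1 w8=0
t0.Δ1 w6=1 w1=0 clk=1 w2=1 w7=0 w3=0 w9=0 w4=1 w8=0
t0.Δ2 w6=1 w1=0 clk=1 w2=1 w7=0 w3=1 w9=0 w4=1 w8=0
t0.Δ3 w6=1 w1=0 clk=1 w2=1 w7=1 w3=1 w9=1 w4=1 w8=0
t0.Δ4 w6=1 w1=0 clk=1 w2=1 w7=1 w3=1 w9=0 w4=1 w8=0
t1.Δ0 w6=1 w1=0 clk=1 w2=1 w7=1 w3=1 w9=0 w4=1 w8=0
t1.Δ1 w6=1 w1=0 clk=0 w2=1 w7=1 w3=1 w9=0 w4=1 w8=0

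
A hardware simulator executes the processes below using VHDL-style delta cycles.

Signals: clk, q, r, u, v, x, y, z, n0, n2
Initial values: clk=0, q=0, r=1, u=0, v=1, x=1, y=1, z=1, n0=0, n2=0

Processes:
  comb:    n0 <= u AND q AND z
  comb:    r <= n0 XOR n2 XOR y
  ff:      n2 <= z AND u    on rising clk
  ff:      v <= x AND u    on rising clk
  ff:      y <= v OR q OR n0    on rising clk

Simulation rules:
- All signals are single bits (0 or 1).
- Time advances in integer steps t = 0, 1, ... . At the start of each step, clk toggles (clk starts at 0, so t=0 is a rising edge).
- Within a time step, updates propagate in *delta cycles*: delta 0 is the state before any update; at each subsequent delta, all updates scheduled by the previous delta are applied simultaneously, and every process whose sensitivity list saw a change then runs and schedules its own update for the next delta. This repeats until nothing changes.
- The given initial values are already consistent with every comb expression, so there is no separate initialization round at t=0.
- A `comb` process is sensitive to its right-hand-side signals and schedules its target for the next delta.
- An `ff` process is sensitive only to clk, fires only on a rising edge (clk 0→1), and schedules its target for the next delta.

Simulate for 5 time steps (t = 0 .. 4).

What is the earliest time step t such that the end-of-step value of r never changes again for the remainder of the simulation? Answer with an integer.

t0.Δ0 clk=0 z=1 n2=0 y=1 r=1 n0=0 v=1 q=0 x=1 u=0
t0.Δ1 clk=1 z=1 n2=0 y=1 r=1 n0=0 v=1 q=0 x=1 u=0
t0.Δ2 clk=1 z=1 n2=0 y=1 r=1 n0=0 v=0 q=0 x=1 u=0
t1.Δ0 clk=1 z=1 n2=0 y=1 r=1 n0=0 v=0 q=0 x=1 u=0
t1.Δ1 clk=0 z=1 n2=0 y=1 r=1 n0=0 v=0 q=0 x=1 u=0
t2.Δ0 clk=0 z=1 n2=0 y=1 r=1 n0=0 v=0 q=0 x=1 u=0
t2.Δ1 clk=1 z=1 n2=0 y=1 r=1 n0=0 v=0 q=0 x=1 u=0
t2.Δ2 clk=1 z=1 n2=0 y=0 r=1 n0=0 v=0 q=0 x=1 u=0
t2.Δ3 clk=1 z=1 n2=0 y=0 r=0 n0=0 v=0 q=0 x=1 u=0
t3.Δ0 clk=1 z=1 n2=0 y=0 r=0 n0=0 v=0 q=0 x=1 u=0
t3.Δ1 clk=0 z=1 n2=0 y=0 r=0 n0=0 v=0 q=0 x=1 u=0
t4.Δ0 clk=0 z=1 n2=0 y=0 r=0 n0=0 v=0 q=0 x=1 u=0
t4.Δ1 clk=1 z=1 n2=0 y=0 r=0 n0=0 v=0 q=0 x=1 u=0

2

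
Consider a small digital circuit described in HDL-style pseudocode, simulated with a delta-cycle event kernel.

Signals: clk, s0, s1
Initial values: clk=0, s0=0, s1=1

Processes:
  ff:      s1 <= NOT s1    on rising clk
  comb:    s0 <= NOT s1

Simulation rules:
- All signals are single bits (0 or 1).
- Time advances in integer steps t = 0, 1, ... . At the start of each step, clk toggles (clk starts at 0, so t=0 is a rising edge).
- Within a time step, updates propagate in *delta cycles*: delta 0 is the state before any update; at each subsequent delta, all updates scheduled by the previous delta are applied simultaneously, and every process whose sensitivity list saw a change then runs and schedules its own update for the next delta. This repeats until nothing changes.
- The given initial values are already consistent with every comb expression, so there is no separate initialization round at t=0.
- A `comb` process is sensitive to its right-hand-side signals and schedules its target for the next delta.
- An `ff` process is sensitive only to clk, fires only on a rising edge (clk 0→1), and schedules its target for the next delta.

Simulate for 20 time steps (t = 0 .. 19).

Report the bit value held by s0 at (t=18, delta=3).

0

t=0 Δ0: s1=1 s0=0 clk=0
  Δ1: clk:0→1
  Δ2: s1:1→0
  Δ3: s0:0→1
  (3Δ to stable)
t=1 Δ0: s1=0 s0=1 clk=1
  Δ1: clk:1→0
  (1Δ to stable)
t=2 Δ0: s1=0 s0=1 clk=0
  Δ1: clk:0→1
  Δ2: s1:0→1
  Δ3: s0:1→0
  (3Δ to stable)
t=3 Δ0: s1=1 s0=0 clk=1
  Δ1: clk:1→0
  (1Δ to stable)
t=4 Δ0: s1=1 s0=0 clk=0
  Δ1: clk:0→1
  Δ2: s1:1→0
  Δ3: s0:0→1
  (3Δ to stable)
t=5 Δ0: s1=0 s0=1 clk=1
  Δ1: clk:1→0
  (1Δ to stable)
t=6 Δ0: s1=0 s0=1 clk=0
  Δ1: clk:0→1
  Δ2: s1:0→1
  Δ3: s0:1→0
  (3Δ to stable)
t=7 Δ0: s1=1 s0=0 clk=1
  Δ1: clk:1→0
  (1Δ to stable)
t=8 Δ0: s1=1 s0=0 clk=0
  Δ1: clk:0→1
  Δ2: s1:1→0
  Δ3: s0:0→1
  (3Δ to stable)
t=9 Δ0: s1=0 s0=1 clk=1
  Δ1: clk:1→0
  (1Δ to stable)
t=10 Δ0: s1=0 s0=1 clk=0
  Δ1: clk:0→1
  Δ2: s1:0→1
  Δ3: s0:1→0
  (3Δ to stable)
t=11 Δ0: s1=1 s0=0 clk=1
  Δ1: clk:1→0
  (1Δ to stable)
t=12 Δ0: s1=1 s0=0 clk=0
  Δ1: clk:0→1
  Δ2: s1:1→0
  Δ3: s0:0→1
  (3Δ to stable)
t=13 Δ0: s1=0 s0=1 clk=1
  Δ1: clk:1→0
  (1Δ to stable)
t=14 Δ0: s1=0 s0=1 clk=0
  Δ1: clk:0→1
  Δ2: s1:0→1
  Δ3: s0:1→0
  (3Δ to stable)
t=15 Δ0: s1=1 s0=0 clk=1
  Δ1: clk:1→0
  (1Δ to stable)
t=16 Δ0: s1=1 s0=0 clk=0
  Δ1: clk:0→1
  Δ2: s1:1→0
  Δ3: s0:0→1
  (3Δ to stable)
t=17 Δ0: s1=0 s0=1 clk=1
  Δ1: clk:1→0
  (1Δ to stable)
t=18 Δ0: s1=0 s0=1 clk=0
  Δ1: clk:0→1
  Δ2: s1:0→1
  Δ3: s0:1→0
  (3Δ to stable)
t=19 Δ0: s1=1 s0=0 clk=1
  Δ1: clk:1→0
  (1Δ to stable)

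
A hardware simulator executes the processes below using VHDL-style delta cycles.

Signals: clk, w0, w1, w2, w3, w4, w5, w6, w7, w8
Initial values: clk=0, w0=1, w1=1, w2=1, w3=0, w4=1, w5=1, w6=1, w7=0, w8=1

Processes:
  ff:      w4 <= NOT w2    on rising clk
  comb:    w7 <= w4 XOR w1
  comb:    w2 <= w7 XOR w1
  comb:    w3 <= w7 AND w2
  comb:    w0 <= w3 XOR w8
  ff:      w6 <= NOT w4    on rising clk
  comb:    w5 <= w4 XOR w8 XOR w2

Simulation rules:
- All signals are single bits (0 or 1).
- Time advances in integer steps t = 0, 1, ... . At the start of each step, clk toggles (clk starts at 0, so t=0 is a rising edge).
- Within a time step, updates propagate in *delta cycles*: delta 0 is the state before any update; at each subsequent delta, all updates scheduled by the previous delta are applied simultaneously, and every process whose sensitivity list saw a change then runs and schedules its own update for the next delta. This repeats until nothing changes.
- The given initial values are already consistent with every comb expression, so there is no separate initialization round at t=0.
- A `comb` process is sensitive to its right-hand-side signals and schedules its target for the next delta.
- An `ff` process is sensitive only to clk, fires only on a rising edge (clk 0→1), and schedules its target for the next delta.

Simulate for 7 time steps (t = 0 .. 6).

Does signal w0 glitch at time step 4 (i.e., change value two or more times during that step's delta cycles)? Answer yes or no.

t0.Δ0 w7=0 w8=1 w5=1 clk=0 w6=1 w2=1 w1=1 w4=1 w3=0 w0=1
t0.Δ1 w7=0 w8=1 w5=1 clk=1 w6=1 w2=1 w1=1 w4=1 w3=0 w0=1
t0.Δ2 w7=0 w8=1 w5=1 clk=1 w6=0 w2=1 w1=1 w4=0 w3=0 w0=1
t0.Δ3 w7=1 w8=1 w5=0 clk=1 w6=0 w2=1 w1=1 w4=0 w3=0 w0=1
t0.Δ4 w7=1 w8=1 w5=0 clk=1 w6=0 w2=0 w1=1 w4=0 w3=1 w0=1
t0.Δ5 w7=1 w8=1 w5=1 clk=1 w6=0 w2=0 w1=1 w4=0 w3=0 w0=0
t0.Δ6 w7=1 w8=1 w5=1 clk=1 w6=0 w2=0 w1=1 w4=0 w3=0 w0=1
t1.Δ0 w7=1 w8=1 w5=1 clk=1 w6=0 w2=0 w1=1 w4=0 w3=0 w0=1
t1.Δ1 w7=1 w8=1 w5=1 clk=0 w6=0 w2=0 w1=1 w4=0 w3=0 w0=1
t2.Δ0 w7=1 w8=1 w5=1 clk=0 w6=0 w2=0 w1=1 w4=0 w3=0 w0=1
t2.Δ1 w7=1 w8=1 w5=1 clk=1 w6=0 w2=0 w1=1 w4=0 w3=0 w0=1
t2.Δ2 w7=1 w8=1 w5=1 clk=1 w6=1 w2=0 w1=1 w4=1 w3=0 w0=1
t2.Δ3 w7=0 w8=1 w5=0 clk=1 w6=1 w2=0 w1=1 w4=1 w3=0 w0=1
t2.Δ4 w7=0 w8=1 w5=0 clk=1 w6=1 w2=1 w1=1 w4=1 w3=0 w0=1
t2.Δ5 w7=0 w8=1 w5=1 clk=1 w6=1 w2=1 w1=1 w4=1 w3=0 w0=1
t3.Δ0 w7=0 w8=1 w5=1 clk=1 w6=1 w2=1 w1=1 w4=1 w3=0 w0=1
t3.Δ1 w7=0 w8=1 w5=1 clk=0 w6=1 w2=1 w1=1 w4=1 w3=0 w0=1
t4.Δ0 w7=0 w8=1 w5=1 clk=0 w6=1 w2=1 w1=1 w4=1 w3=0 w0=1
t4.Δ1 w7=0 w8=1 w5=1 clk=1 w6=1 w2=1 w1=1 w4=1 w3=0 w0=1
t4.Δ2 w7=0 w8=1 w5=1 clk=1 w6=0 w2=1 w1=1 w4=0 w3=0 w0=1
t4.Δ3 w7=1 w8=1 w5=0 clk=1 w6=0 w2=1 w1=1 w4=0 w3=0 w0=1
t4.Δ4 w7=1 w8=1 w5=0 clk=1 w6=0 w2=0 w1=1 w4=0 w3=1 w0=1
t4.Δ5 w7=1 w8=1 w5=1 clk=1 w6=0 w2=0 w1=1 w4=0 w3=0 w0=0
t4.Δ6 w7=1 w8=1 w5=1 clk=1 w6=0 w2=0 w1=1 w4=0 w3=0 w0=1
t5.Δ0 w7=1 w8=1 w5=1 clk=1 w6=0 w2=0 w1=1 w4=0 w3=0 w0=1
t5.Δ1 w7=1 w8=1 w5=1 clk=0 w6=0 w2=0 w1=1 w4=0 w3=0 w0=1
t6.Δ0 w7=1 w8=1 w5=1 clk=0 w6=0 w2=0 w1=1 w4=0 w3=0 w0=1
t6.Δ1 w7=1 w8=1 w5=1 clk=1 w6=0 w2=0 w1=1 w4=0 w3=0 w0=1
t6.Δ2 w7=1 w8=1 w5=1 clk=1 w6=1 w2=0 w1=1 w4=1 w3=0 w0=1
t6.Δ3 w7=0 w8=1 w5=0 clk=1 w6=1 w2=0 w1=1 w4=1 w3=0 w0=1
t6.Δ4 w7=0 w8=1 w5=0 clk=1 w6=1 w2=1 w1=1 w4=1 w3=0 w0=1
t6.Δ5 w7=0 w8=1 w5=1 clk=1 w6=1 w2=1 w1=1 w4=1 w3=0 w0=1

yes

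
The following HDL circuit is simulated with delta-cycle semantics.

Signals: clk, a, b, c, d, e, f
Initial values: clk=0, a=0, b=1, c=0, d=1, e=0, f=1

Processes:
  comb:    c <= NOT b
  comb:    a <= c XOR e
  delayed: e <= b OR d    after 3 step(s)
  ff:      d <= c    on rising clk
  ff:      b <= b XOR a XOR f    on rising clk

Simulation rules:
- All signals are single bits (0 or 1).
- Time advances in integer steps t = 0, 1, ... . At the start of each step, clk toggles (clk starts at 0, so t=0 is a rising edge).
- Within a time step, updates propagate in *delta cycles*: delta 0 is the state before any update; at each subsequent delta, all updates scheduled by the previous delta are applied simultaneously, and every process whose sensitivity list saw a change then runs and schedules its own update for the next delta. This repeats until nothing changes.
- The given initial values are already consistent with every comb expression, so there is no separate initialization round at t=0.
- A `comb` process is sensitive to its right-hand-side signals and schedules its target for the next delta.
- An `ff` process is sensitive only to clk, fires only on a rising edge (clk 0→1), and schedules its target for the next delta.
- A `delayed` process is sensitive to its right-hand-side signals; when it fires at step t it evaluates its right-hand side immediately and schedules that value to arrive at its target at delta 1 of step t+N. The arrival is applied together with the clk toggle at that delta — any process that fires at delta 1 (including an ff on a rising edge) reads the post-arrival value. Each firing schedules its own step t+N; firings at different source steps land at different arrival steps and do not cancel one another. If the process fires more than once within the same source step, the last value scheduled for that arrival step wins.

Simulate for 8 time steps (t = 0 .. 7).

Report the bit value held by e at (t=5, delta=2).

t0.Δ0 clk=0 a=0 c=0 d=1 e=0 b=1 f=1
t0.Δ1 clk=1 a=0 c=0 d=1 e=0 b=1 f=1
t0.Δ2 clk=1 a=0 c=0 d=0 e=0 b=0 f=1
t0.Δ3 clk=1 a=0 c=1 d=0 e=0 b=0 f=1
t0.Δ4 clk=1 a=1 c=1 d=0 e=0 b=0 f=1
t1.Δ0 clk=1 a=1 c=1 d=0 e=0 b=0 f=1
t1.Δ1 clk=0 a=1 c=1 d=0 e=0 b=0 f=1
t2.Δ0 clk=0 a=1 c=1 d=0 e=0 b=0 f=1
t2.Δ1 clk=1 a=1 c=1 d=0 e=0 b=0 f=1
t2.Δ2 clk=1 a=1 c=1 d=1 e=0 b=0 f=1
t3.Δ0 clk=1 a=1 c=1 d=1 e=0 b=0 f=1
t3.Δ1 clk=0 a=1 c=1 d=1 e=0 b=0 f=1
t4.Δ0 clk=0 a=1 c=1 d=1 e=0 b=0 f=1
t4.Δ1 clk=1 a=1 c=1 d=1 e=0 b=0 f=1
t5.Δ0 clk=1 a=1 c=1 d=1 e=0 b=0 f=1
t5.Δ1 clk=0 a=1 c=1 d=1 e=1 b=0 f=1
t5.Δ2 clk=0 a=0 c=1 d=1 e=1 b=0 f=1
t6.Δ0 clk=0 a=0 c=1 d=1 e=1 b=0 f=1
t6.Δ1 clk=1 a=0 c=1 d=1 e=1 b=0 f=1
t6.Δ2 clk=1 a=0 c=1 d=1 e=1 b=1 f=1
t6.Δ3 clk=1 a=0 c=0 d=1 e=1 b=1 f=1
t6.Δ4 clk=1 a=1 c=0 d=1 e=1 b=1 f=1
t7.Δ0 clk=1 a=1 c=0 d=1 e=1 b=1 f=1
t7.Δ1 clk=0 a=1 c=0 d=1 e=1 b=1 f=1

1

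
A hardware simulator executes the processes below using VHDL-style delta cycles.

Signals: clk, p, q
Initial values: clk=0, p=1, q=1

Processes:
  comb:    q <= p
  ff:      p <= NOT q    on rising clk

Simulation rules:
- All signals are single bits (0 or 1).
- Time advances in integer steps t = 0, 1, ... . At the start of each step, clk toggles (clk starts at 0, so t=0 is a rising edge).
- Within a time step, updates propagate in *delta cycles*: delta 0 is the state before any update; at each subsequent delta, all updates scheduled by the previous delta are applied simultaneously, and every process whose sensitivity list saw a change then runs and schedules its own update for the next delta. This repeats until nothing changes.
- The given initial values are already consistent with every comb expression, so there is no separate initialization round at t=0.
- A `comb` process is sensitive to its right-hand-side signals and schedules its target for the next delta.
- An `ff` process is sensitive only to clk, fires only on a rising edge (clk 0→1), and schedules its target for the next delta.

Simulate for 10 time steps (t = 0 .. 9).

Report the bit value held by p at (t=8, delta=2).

0

t0.Δ0 q=1 p=1 clk=0
t0.Δ1 q=1 p=1 clk=1
t0.Δ2 q=1 p=0 clk=1
t0.Δ3 q=0 p=0 clk=1
t1.Δ0 q=0 p=0 clk=1
t1.Δ1 q=0 p=0 clk=0
t2.Δ0 q=0 p=0 clk=0
t2.Δ1 q=0 p=0 clk=1
t2.Δ2 q=0 p=1 clk=1
t2.Δ3 q=1 p=1 clk=1
t3.Δ0 q=1 p=1 clk=1
t3.Δ1 q=1 p=1 clk=0
t4.Δ0 q=1 p=1 clk=0
t4.Δ1 q=1 p=1 clk=1
t4.Δ2 q=1 p=0 clk=1
t4.Δ3 q=0 p=0 clk=1
t5.Δ0 q=0 p=0 clk=1
t5.Δ1 q=0 p=0 clk=0
t6.Δ0 q=0 p=0 clk=0
t6.Δ1 q=0 p=0 clk=1
t6.Δ2 q=0 p=1 clk=1
t6.Δ3 q=1 p=1 clk=1
t7.Δ0 q=1 p=1 clk=1
t7.Δ1 q=1 p=1 clk=0
t8.Δ0 q=1 p=1 clk=0
t8.Δ1 q=1 p=1 clk=1
t8.Δ2 q=1 p=0 clk=1
t8.Δ3 q=0 p=0 clk=1
t9.Δ0 q=0 p=0 clk=1
t9.Δ1 q=0 p=0 clk=0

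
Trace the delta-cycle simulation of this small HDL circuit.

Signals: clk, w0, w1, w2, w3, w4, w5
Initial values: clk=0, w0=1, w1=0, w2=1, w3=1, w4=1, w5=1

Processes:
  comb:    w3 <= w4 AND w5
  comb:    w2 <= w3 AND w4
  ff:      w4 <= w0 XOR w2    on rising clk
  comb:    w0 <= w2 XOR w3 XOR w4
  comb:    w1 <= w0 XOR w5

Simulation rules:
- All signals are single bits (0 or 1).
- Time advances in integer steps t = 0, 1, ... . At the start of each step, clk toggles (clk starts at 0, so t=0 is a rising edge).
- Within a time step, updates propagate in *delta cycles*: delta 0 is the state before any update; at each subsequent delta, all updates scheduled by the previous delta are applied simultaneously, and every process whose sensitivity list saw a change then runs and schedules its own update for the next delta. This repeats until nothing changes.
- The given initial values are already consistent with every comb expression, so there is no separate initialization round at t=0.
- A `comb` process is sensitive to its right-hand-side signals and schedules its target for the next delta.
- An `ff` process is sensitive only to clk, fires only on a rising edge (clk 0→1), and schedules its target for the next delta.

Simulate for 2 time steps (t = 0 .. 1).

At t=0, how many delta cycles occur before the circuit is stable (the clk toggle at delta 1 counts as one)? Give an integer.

4

t=0 Δ0: w3=1 w1=0 w2=1 w0=1 w5=1 w4=1 clk=0
  Δ1: clk:0→1
  Δ2: w4:1→0
  Δ3: w3:1→0, w2:1→0, w0:1→0
  Δ4: w1:0→1
  (4Δ to stable)
t=1 Δ0: w3=0 w1=1 w2=0 w0=0 w5=1 w4=0 clk=1
  Δ1: clk:1→0
  (1Δ to stable)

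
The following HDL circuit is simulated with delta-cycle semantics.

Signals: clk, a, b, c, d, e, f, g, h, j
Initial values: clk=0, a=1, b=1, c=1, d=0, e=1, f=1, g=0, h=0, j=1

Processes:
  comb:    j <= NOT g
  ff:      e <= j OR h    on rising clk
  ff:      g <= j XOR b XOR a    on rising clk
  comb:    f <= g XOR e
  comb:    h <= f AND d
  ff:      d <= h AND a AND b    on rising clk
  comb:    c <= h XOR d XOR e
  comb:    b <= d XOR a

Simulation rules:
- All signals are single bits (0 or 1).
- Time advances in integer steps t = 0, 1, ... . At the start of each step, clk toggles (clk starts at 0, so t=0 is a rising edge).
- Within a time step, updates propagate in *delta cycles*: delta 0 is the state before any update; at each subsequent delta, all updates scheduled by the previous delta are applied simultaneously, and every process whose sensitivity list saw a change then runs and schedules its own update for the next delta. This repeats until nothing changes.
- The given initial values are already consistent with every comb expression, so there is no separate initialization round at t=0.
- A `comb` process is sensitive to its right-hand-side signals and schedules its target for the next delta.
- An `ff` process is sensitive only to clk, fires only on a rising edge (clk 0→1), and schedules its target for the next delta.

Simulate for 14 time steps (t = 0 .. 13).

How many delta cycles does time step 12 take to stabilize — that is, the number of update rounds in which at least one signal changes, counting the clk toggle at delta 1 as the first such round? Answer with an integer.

3

[bits: d,a,g,f,j,clk,e,h,b,c]
t=0: Δ0=0101101011 Δ1=0101111011 Δ2=0111111011 Δ3=0110011011 | 3Δ
t=1: Δ0=0110011011 Δ1=0110001011 | 1Δ
t=2: Δ0=0110001011 Δ1=0110011011 Δ2=0100010011 Δ3=0100110010 | 3Δ
t=3: Δ0=0100110010 Δ1=0100100010 | 1Δ
t=4: Δ0=0100100010 Δ1=0100110010 Δ2=0110111010 Δ3=0110011011 | 3Δ
t=5: Δ0=0110011011 Δ1=0110001011 | 1Δ
t=6: Δ0=0110001011 Δ1=0110011011 Δ2=0100010011 Δ3=0100110010 | 3Δ
t=7: Δ0=0100110010 Δ1=0100100010 | 1Δ
t=8: Δ0=0100100010 Δ1=0100110010 Δ2=0110111010 Δ3=0110011011 | 3Δ
t=9: Δ0=0110011011 Δ1=0110001011 | 1Δ
t=10: Δ0=0110001011 Δ1=0110011011 Δ2=0100010011 Δ3=0100110010 | 3Δ
t=11: Δ0=0100110010 Δ1=0100100010 | 1Δ
t=12: Δ0=0100100010 Δ1=0100110010 Δ2=0110111010 Δ3=0110011011 | 3Δ
t=13: Δ0=0110011011 Δ1=0110001011 | 1Δ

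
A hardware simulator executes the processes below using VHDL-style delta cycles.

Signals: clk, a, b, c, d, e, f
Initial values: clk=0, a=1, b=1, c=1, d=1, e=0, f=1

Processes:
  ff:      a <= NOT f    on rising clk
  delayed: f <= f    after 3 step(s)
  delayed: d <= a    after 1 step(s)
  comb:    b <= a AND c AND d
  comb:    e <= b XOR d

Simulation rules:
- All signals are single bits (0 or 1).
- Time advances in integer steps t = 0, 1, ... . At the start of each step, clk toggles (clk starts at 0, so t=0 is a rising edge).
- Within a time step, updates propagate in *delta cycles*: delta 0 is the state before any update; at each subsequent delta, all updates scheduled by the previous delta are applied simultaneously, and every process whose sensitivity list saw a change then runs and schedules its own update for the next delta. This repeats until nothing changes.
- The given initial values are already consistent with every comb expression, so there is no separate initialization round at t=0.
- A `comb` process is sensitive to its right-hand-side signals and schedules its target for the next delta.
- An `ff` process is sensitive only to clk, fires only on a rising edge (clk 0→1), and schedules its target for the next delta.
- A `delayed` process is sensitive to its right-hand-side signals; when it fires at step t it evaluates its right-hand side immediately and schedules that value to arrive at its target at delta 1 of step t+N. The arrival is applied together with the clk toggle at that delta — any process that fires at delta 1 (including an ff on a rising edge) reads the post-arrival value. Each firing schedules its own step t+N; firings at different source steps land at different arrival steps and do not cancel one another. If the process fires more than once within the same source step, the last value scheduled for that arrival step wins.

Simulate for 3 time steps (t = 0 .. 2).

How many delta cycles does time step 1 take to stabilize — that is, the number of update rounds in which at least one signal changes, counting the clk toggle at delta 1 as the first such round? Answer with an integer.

2

t0.Δ0 clk=0 f=1 e=0 c=1 b=1 a=1 d=1
t0.Δ1 clk=1 f=1 e=0 c=1 b=1 a=1 d=1
t0.Δ2 clk=1 f=1 e=0 c=1 b=1 a=0 d=1
t0.Δ3 clk=1 f=1 e=0 c=1 b=0 a=0 d=1
t0.Δ4 clk=1 f=1 e=1 c=1 b=0 a=0 d=1
t1.Δ0 clk=1 f=1 e=1 c=1 b=0 a=0 d=1
t1.Δ1 clk=0 f=1 e=1 c=1 b=0 a=0 d=0
t1.Δ2 clk=0 f=1 e=0 c=1 b=0 a=0 d=0
t2.Δ0 clk=0 f=1 e=0 c=1 b=0 a=0 d=0
t2.Δ1 clk=1 f=1 e=0 c=1 b=0 a=0 d=0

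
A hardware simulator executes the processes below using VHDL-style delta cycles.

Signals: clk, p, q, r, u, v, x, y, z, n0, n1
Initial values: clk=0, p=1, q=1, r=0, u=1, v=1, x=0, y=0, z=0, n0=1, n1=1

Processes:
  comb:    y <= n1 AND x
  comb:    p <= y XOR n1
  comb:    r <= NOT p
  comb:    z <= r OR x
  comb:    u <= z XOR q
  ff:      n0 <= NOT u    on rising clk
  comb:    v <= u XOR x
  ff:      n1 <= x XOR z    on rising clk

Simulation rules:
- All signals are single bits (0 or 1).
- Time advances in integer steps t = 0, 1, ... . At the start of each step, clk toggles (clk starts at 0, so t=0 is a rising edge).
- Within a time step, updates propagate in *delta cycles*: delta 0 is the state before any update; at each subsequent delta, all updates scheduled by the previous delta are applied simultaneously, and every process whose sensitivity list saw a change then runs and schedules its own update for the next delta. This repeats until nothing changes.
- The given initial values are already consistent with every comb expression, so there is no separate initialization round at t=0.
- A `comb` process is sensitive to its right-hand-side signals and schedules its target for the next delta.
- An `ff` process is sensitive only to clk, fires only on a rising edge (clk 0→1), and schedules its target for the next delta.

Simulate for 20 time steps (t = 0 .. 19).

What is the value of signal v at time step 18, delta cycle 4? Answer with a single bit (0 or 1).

0

t0.Δ0 u=1 n1=1 clk=0 v=1 n0=1 r=0 z=0 q=1 y=0 x=0 p=1
t0.Δ1 u=1 n1=1 clk=1 v=1 n0=1 r=0 z=0 q=1 y=0 x=0 p=1
t0.Δ2 u=1 n1=0 clk=1 v=1 n0=0 r=0 z=0 q=1 y=0 x=0 p=1
t0.Δ3 u=1 n1=0 clk=1 v=1 n0=0 r=0 z=0 q=1 y=0 x=0 p=0
t0.Δ4 u=1 n1=0 clk=1 v=1 n0=0 r=1 z=0 q=1 y=0 x=0 p=0
t0.Δ5 u=1 n1=0 clk=1 v=1 n0=0 r=1 z=1 q=1 y=0 x=0 p=0
t0.Δ6 u=0 n1=0 clk=1 v=1 n0=0 r=1 z=1 q=1 y=0 x=0 p=0
t0.Δ7 u=0 n1=0 clk=1 v=0 n0=0 r=1 z=1 q=1 y=0 x=0 p=0
t1.Δ0 u=0 n1=0 clk=1 v=0 n0=0 r=1 z=1 q=1 y=0 x=0 p=0
t1.Δ1 u=0 n1=0 clk=0 v=0 n0=0 r=1 z=1 q=1 y=0 x=0 p=0
t2.Δ0 u=0 n1=0 clk=0 v=0 n0=0 r=1 z=1 q=1 y=0 x=0 p=0
t2.Δ1 u=0 n1=0 clk=1 v=0 n0=0 r=1 z=1 q=1 y=0 x=0 p=0
t2.Δ2 u=0 n1=1 clk=1 v=0 n0=1 r=1 z=1 q=1 y=0 x=0 p=0
t2.Δ3 u=0 n1=1 clk=1 v=0 n0=1 r=1 z=1 q=1 y=0 x=0 p=1
t2.Δ4 u=0 n1=1 clk=1 v=0 n0=1 r=0 z=1 q=1 y=0 x=0 p=1
t2.Δ5 u=0 n1=1 clk=1 v=0 n0=1 r=0 z=0 q=1 y=0 x=0 p=1
t2.Δ6 u=1 n1=1 clk=1 v=0 n0=1 r=0 z=0 q=1 y=0 x=0 p=1
t2.Δ7 u=1 n1=1 clk=1 v=1 n0=1 r=0 z=0 q=1 y=0 x=0 p=1
t3.Δ0 u=1 n1=1 clk=1 v=1 n0=1 r=0 z=0 q=1 y=0 x=0 p=1
t3.Δ1 u=1 n1=1 clk=0 v=1 n0=1 r=0 z=0 q=1 y=0 x=0 p=1
t4.Δ0 u=1 n1=1 clk=0 v=1 n0=1 r=0 z=0 q=1 y=0 x=0 p=1
t4.Δ1 u=1 n1=1 clk=1 v=1 n0=1 r=0 z=0 q=1 y=0 x=0 p=1
t4.Δ2 u=1 n1=0 clk=1 v=1 n0=0 r=0 z=0 q=1 y=0 x=0 p=1
t4.Δ3 u=1 n1=0 clk=1 v=1 n0=0 r=0 z=0 q=1 y=0 x=0 p=0
t4.Δ4 u=1 n1=0 clk=1 v=1 n0=0 r=1 z=0 q=1 y=0 x=0 p=0
t4.Δ5 u=1 n1=0 clk=1 v=1 n0=0 r=1 z=1 q=1 y=0 x=0 p=0
t4.Δ6 u=0 n1=0 clk=1 v=1 n0=0 r=1 z=1 q=1 y=0 x=0 p=0
t4.Δ7 u=0 n1=0 clk=1 v=0 n0=0 r=1 z=1 q=1 y=0 x=0 p=0
t5.Δ0 u=0 n1=0 clk=1 v=0 n0=0 r=1 z=1 q=1 y=0 x=0 p=0
t5.Δ1 u=0 n1=0 clk=0 v=0 n0=0 r=1 z=1 q=1 y=0 x=0 p=0
t6.Δ0 u=0 n1=0 clk=0 v=0 n0=0 r=1 z=1 q=1 y=0 x=0 p=0
t6.Δ1 u=0 n1=0 clk=1 v=0 n0=0 r=1 z=1 q=1 y=0 x=0 p=0
t6.Δ2 u=0 n1=1 clk=1 v=0 n0=1 r=1 z=1 q=1 y=0 x=0 p=0
t6.Δ3 u=0 n1=1 clk=1 v=0 n0=1 r=1 z=1 q=1 y=0 x=0 p=1
t6.Δ4 u=0 n1=1 clk=1 v=0 n0=1 r=0 z=1 q=1 y=0 x=0 p=1
t6.Δ5 u=0 n1=1 clk=1 v=0 n0=1 r=0 z=0 q=1 y=0 x=0 p=1
t6.Δ6 u=1 n1=1 clk=1 v=0 n0=1 r=0 z=0 q=1 y=0 x=0 p=1
t6.Δ7 u=1 n1=1 clk=1 v=1 n0=1 r=0 z=0 q=1 y=0 x=0 p=1
t7.Δ0 u=1 n1=1 clk=1 v=1 n0=1 r=0 z=0 q=1 y=0 x=0 p=1
t7.Δ1 u=1 n1=1 clk=0 v=1 n0=1 r=0 z=0 q=1 y=0 x=0 p=1
t8.Δ0 u=1 n1=1 clk=0 v=1 n0=1 r=0 z=0 q=1 y=0 x=0 p=1
t8.Δ1 u=1 n1=1 clk=1 v=1 n0=1 r=0 z=0 q=1 y=0 x=0 p=1
t8.Δ2 u=1 n1=0 clk=1 v=1 n0=0 r=0 z=0 q=1 y=0 x=0 p=1
t8.Δ3 u=1 n1=0 clk=1 v=1 n0=0 r=0 z=0 q=1 y=0 x=0 p=0
t8.Δ4 u=1 n1=0 clk=1 v=1 n0=0 r=1 z=0 q=1 y=0 x=0 p=0
t8.Δ5 u=1 n1=0 clk=1 v=1 n0=0 r=1 z=1 q=1 y=0 x=0 p=0
t8.Δ6 u=0 n1=0 clk=1 v=1 n0=0 r=1 z=1 q=1 y=0 x=0 p=0
t8.Δ7 u=0 n1=0 clk=1 v=0 n0=0 r=1 z=1 q=1 y=0 x=0 p=0
t9.Δ0 u=0 n1=0 clk=1 v=0 n0=0 r=1 z=1 q=1 y=0 x=0 p=0
t9.Δ1 u=0 n1=0 clk=0 v=0 n0=0 r=1 z=1 q=1 y=0 x=0 p=0
t10.Δ0 u=0 n1=0 clk=0 v=0 n0=0 r=1 z=1 q=1 y=0 x=0 p=0
t10.Δ1 u=0 n1=0 clk=1 v=0 n0=0 r=1 z=1 q=1 y=0 x=0 p=0
t10.Δ2 u=0 n1=1 clk=1 v=0 n0=1 r=1 z=1 q=1 y=0 x=0 p=0
t10.Δ3 u=0 n1=1 clk=1 v=0 n0=1 r=1 z=1 q=1 y=0 x=0 p=1
t10.Δ4 u=0 n1=1 clk=1 v=0 n0=1 r=0 z=1 q=1 y=0 x=0 p=1
t10.Δ5 u=0 n1=1 clk=1 v=0 n0=1 r=0 z=0 q=1 y=0 x=0 p=1
t10.Δ6 u=1 n1=1 clk=1 v=0 n0=1 r=0 z=0 q=1 y=0 x=0 p=1
t10.Δ7 u=1 n1=1 clk=1 v=1 n0=1 r=0 z=0 q=1 y=0 x=0 p=1
t11.Δ0 u=1 n1=1 clk=1 v=1 n0=1 r=0 z=0 q=1 y=0 x=0 p=1
t11.Δ1 u=1 n1=1 clk=0 v=1 n0=1 r=0 z=0 q=1 y=0 x=0 p=1
t12.Δ0 u=1 n1=1 clk=0 v=1 n0=1 r=0 z=0 q=1 y=0 x=0 p=1
t12.Δ1 u=1 n1=1 clk=1 v=1 n0=1 r=0 z=0 q=1 y=0 x=0 p=1
t12.Δ2 u=1 n1=0 clk=1 v=1 n0=0 r=0 z=0 q=1 y=0 x=0 p=1
t12.Δ3 u=1 n1=0 clk=1 v=1 n0=0 r=0 z=0 q=1 y=0 x=0 p=0
t12.Δ4 u=1 n1=0 clk=1 v=1 n0=0 r=1 z=0 q=1 y=0 x=0 p=0
t12.Δ5 u=1 n1=0 clk=1 v=1 n0=0 r=1 z=1 q=1 y=0 x=0 p=0
t12.Δ6 u=0 n1=0 clk=1 v=1 n0=0 r=1 z=1 q=1 y=0 x=0 p=0
t12.Δ7 u=0 n1=0 clk=1 v=0 n0=0 r=1 z=1 q=1 y=0 x=0 p=0
t13.Δ0 u=0 n1=0 clk=1 v=0 n0=0 r=1 z=1 q=1 y=0 x=0 p=0
t13.Δ1 u=0 n1=0 clk=0 v=0 n0=0 r=1 z=1 q=1 y=0 x=0 p=0
t14.Δ0 u=0 n1=0 clk=0 v=0 n0=0 r=1 z=1 q=1 y=0 x=0 p=0
t14.Δ1 u=0 n1=0 clk=1 v=0 n0=0 r=1 z=1 q=1 y=0 x=0 p=0
t14.Δ2 u=0 n1=1 clk=1 v=0 n0=1 r=1 z=1 q=1 y=0 x=0 p=0
t14.Δ3 u=0 n1=1 clk=1 v=0 n0=1 r=1 z=1 q=1 y=0 x=0 p=1
t14.Δ4 u=0 n1=1 clk=1 v=0 n0=1 r=0 z=1 q=1 y=0 x=0 p=1
t14.Δ5 u=0 n1=1 clk=1 v=0 n0=1 r=0 z=0 q=1 y=0 x=0 p=1
t14.Δ6 u=1 n1=1 clk=1 v=0 n0=1 r=0 z=0 q=1 y=0 x=0 p=1
t14.Δ7 u=1 n1=1 clk=1 v=1 n0=1 r=0 z=0 q=1 y=0 x=0 p=1
t15.Δ0 u=1 n1=1 clk=1 v=1 n0=1 r=0 z=0 q=1 y=0 x=0 p=1
t15.Δ1 u=1 n1=1 clk=0 v=1 n0=1 r=0 z=0 q=1 y=0 x=0 p=1
t16.Δ0 u=1 n1=1 clk=0 v=1 n0=1 r=0 z=0 q=1 y=0 x=0 p=1
t16.Δ1 u=1 n1=1 clk=1 v=1 n0=1 r=0 z=0 q=1 y=0 x=0 p=1
t16.Δ2 u=1 n1=0 clk=1 v=1 n0=0 r=0 z=0 q=1 y=0 x=0 p=1
t16.Δ3 u=1 n1=0 clk=1 v=1 n0=0 r=0 z=0 q=1 y=0 x=0 p=0
t16.Δ4 u=1 n1=0 clk=1 v=1 n0=0 r=1 z=0 q=1 y=0 x=0 p=0
t16.Δ5 u=1 n1=0 clk=1 v=1 n0=0 r=1 z=1 q=1 y=0 x=0 p=0
t16.Δ6 u=0 n1=0 clk=1 v=1 n0=0 r=1 z=1 q=1 y=0 x=0 p=0
t16.Δ7 u=0 n1=0 clk=1 v=0 n0=0 r=1 z=1 q=1 y=0 x=0 p=0
t17.Δ0 u=0 n1=0 clk=1 v=0 n0=0 r=1 z=1 q=1 y=0 x=0 p=0
t17.Δ1 u=0 n1=0 clk=0 v=0 n0=0 r=1 z=1 q=1 y=0 x=0 p=0
t18.Δ0 u=0 n1=0 clk=0 v=0 n0=0 r=1 z=1 q=1 y=0 x=0 p=0
t18.Δ1 u=0 n1=0 clk=1 v=0 n0=0 r=1 z=1 q=1 y=0 x=0 p=0
t18.Δ2 u=0 n1=1 clk=1 v=0 n0=1 r=1 z=1 q=1 y=0 x=0 p=0
t18.Δ3 u=0 n1=1 clk=1 v=0 n0=1 r=1 z=1 q=1 y=0 x=0 p=1
t18.Δ4 u=0 n1=1 clk=1 v=0 n0=1 r=0 z=1 q=1 y=0 x=0 p=1
t18.Δ5 u=0 n1=1 clk=1 v=0 n0=1 r=0 z=0 q=1 y=0 x=0 p=1
t18.Δ6 u=1 n1=1 clk=1 v=0 n0=1 r=0 z=0 q=1 y=0 x=0 p=1
t18.Δ7 u=1 n1=1 clk=1 v=1 n0=1 r=0 z=0 q=1 y=0 x=0 p=1
t19.Δ0 u=1 n1=1 clk=1 v=1 n0=1 r=0 z=0 q=1 y=0 x=0 p=1
t19.Δ1 u=1 n1=1 clk=0 v=1 n0=1 r=0 z=0 q=1 y=0 x=0 p=1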